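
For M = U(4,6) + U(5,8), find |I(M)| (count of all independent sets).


For a direct sum, |I(M1+M2)| = |I(M1)| * |I(M2)|.
|I(U(4,6))| = sum C(6,k) for k=0..4 = 57.
|I(U(5,8))| = sum C(8,k) for k=0..5 = 219.
Total = 57 * 219 = 12483.

12483


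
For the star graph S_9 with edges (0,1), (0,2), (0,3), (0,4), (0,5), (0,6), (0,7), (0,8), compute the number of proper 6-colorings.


P(tree, k) = k * (k-1)^(8) for any tree on 9 vertices.
P(6) = 6 * 5^8 = 6 * 390625 = 2343750.

2343750


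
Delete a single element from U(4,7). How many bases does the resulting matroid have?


Deleting e from U(4,7) gives U(4,6) since n > r.
Bases of U(4,6) = C(6,4) = (6 * 5 * 4 * 3) / (1 * 2 * 3 * 4) = 15.

15


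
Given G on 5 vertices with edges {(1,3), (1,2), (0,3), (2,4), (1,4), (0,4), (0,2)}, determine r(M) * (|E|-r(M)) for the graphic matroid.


r(M) = |V| - c = 5 - 1 = 4.
nullity = |E| - r(M) = 7 - 4 = 3.
Product = 4 * 3 = 12.

12


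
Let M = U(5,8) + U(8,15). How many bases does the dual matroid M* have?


(M1+M2)* = M1* + M2*.
M1* = U(3,8), bases: C(8,3) = 56.
M2* = U(7,15), bases: C(15,7) = 6435.
|B(M*)| = 56 * 6435 = 360360.

360360


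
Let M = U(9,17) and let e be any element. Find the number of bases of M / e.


Contracting e from U(9,17) gives U(8,16).
Bases of U(8,16) = (16 choose 8) = 12870.

12870


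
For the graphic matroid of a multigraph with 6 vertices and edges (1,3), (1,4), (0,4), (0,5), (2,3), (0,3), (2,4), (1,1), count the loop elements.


In a graphic matroid, a loop is a self-loop edge (u,u) with rank 0.
Examining all 8 edges for self-loops...
Self-loops found: (1,1)
Number of loops = 1.

1


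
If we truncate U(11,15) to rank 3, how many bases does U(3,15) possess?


Truncating U(11,15) to rank 3 gives U(3,15).
Bases of U(3,15) are all 3-element subsets of 15 elements.
Number of bases = C(15,3) = 15! / (3! * 12!) = 455.

455


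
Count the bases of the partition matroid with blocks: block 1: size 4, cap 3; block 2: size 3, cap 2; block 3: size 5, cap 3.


A basis picks exactly ci elements from block i.
Number of bases = product of C(|Si|, ci).
= C(4,3) * C(3,2) * C(5,3)
= 4 * 3 * 10
= 120.

120


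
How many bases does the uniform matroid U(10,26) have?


Bases of U(10,26) are all 10-element subsets of the 26-element ground set.
Number of bases = C(26,10).
C(26,10) = 26! / (10! * 16!) = 5311735.

5311735


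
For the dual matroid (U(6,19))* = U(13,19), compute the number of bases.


The dual of U(r,n) is U(n-r, n) = U(13,19).
Bases of U(13,19) are all (13)-element subsets.
|B(M*)| = C(19,13) = 19! / (13! * 6!) = 27132.

27132


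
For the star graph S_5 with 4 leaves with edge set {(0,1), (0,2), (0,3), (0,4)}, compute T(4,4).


A star on 5 vertices is a tree with 4 edges.
T(x,y) = x^(4) for any tree.
T(4,4) = 4^4 = 256.

256


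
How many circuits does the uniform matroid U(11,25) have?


In U(11,25), circuits are the (12)-element subsets.
Any set of 12 elements is dependent, and removing any one element gives
an independent set of size 11, so it is a minimal dependent set.
Number of circuits = (25 choose 12) = 5200300.

5200300


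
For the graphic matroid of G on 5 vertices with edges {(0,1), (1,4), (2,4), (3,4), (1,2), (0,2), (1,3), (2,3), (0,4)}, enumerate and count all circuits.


A circuit in a graphic matroid = edge set of a simple cycle.
G has 5 vertices and 9 edges.
Enumerating all minimal edge subsets forming cycles...
Total circuits found: 22.

22


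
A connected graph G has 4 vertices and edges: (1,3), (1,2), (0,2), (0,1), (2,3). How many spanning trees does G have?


By Kirchhoff's matrix tree theorem, the number of spanning trees equals
the determinant of any cofactor of the Laplacian matrix L.
G has 4 vertices and 5 edges.
Computing the (3 x 3) cofactor determinant gives 8.

8


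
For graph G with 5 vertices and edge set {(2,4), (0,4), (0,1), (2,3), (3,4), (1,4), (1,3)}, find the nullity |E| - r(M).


Cycle rank (nullity) = |E| - r(M) = |E| - (|V| - c).
|E| = 7, |V| = 5, c = 1.
Nullity = 7 - (5 - 1) = 7 - 4 = 3.

3


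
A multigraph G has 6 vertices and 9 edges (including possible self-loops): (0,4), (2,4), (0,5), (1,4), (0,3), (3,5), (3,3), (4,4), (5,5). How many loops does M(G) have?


In a graphic matroid, a loop is a self-loop edge (u,u) with rank 0.
Examining all 9 edges for self-loops...
Self-loops found: (3,3), (4,4), (5,5)
Number of loops = 3.

3


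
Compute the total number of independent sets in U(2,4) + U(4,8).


For a direct sum, |I(M1+M2)| = |I(M1)| * |I(M2)|.
|I(U(2,4))| = sum C(4,k) for k=0..2 = 11.
|I(U(4,8))| = sum C(8,k) for k=0..4 = 163.
Total = 11 * 163 = 1793.

1793


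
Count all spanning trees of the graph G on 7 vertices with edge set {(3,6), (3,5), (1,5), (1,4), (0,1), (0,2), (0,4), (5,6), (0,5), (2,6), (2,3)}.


By Kirchhoff's matrix tree theorem, the number of spanning trees equals
the determinant of any cofactor of the Laplacian matrix L.
G has 7 vertices and 11 edges.
Computing the (6 x 6) cofactor determinant gives 168.

168


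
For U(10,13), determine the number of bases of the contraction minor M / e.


Contracting e from U(10,13) gives U(9,12).
Bases of U(9,12) = (12 choose 9) = 220.

220


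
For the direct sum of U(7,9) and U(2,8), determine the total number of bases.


Bases of a direct sum M1 + M2: |B| = |B(M1)| * |B(M2)|.
|B(U(7,9))| = C(9,7) = 36.
|B(U(2,8))| = C(8,2) = 28.
Total bases = 36 * 28 = 1008.

1008


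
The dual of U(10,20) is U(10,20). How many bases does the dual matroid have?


The dual of U(r,n) is U(n-r, n) = U(10,20).
Bases of U(10,20) are all (10)-element subsets.
|B(M*)| = C(20,10) = 184756.

184756


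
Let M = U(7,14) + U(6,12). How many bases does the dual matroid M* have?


(M1+M2)* = M1* + M2*.
M1* = U(7,14), bases: C(14,7) = 3432.
M2* = U(6,12), bases: C(12,6) = 924.
|B(M*)| = 3432 * 924 = 3171168.

3171168


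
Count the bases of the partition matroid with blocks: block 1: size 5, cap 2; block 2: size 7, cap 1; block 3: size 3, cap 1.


A basis picks exactly ci elements from block i.
Number of bases = product of C(|Si|, ci).
= C(5,2) * C(7,1) * C(3,1)
= 10 * 7 * 3
= 210.

210


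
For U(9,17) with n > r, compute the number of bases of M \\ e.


Deleting e from U(9,17) gives U(9,16) since n > r.
Bases of U(9,16) = (16 choose 9) = 11440.

11440


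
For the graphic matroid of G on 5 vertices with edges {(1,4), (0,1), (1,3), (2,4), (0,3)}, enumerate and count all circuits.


A circuit in a graphic matroid = edge set of a simple cycle.
G has 5 vertices and 5 edges.
Enumerating all minimal edge subsets forming cycles...
Total circuits found: 1.

1


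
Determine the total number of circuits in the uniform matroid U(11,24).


In U(11,24), circuits are the (12)-element subsets.
Any set of 12 elements is dependent, and removing any one element gives
an independent set of size 11, so it is a minimal dependent set.
Number of circuits = C(24,12) = 2704156.

2704156


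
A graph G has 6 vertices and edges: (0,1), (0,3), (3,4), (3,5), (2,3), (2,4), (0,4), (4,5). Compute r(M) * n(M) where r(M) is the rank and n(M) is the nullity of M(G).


r(M) = |V| - c = 6 - 1 = 5.
nullity = |E| - r(M) = 8 - 5 = 3.
Product = 5 * 3 = 15.

15


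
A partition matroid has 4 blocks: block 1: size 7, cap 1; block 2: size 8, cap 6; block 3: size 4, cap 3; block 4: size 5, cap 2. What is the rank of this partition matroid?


Rank of a partition matroid = sum of min(|Si|, ci) for each block.
= min(7,1) + min(8,6) + min(4,3) + min(5,2)
= 1 + 6 + 3 + 2
= 12.

12


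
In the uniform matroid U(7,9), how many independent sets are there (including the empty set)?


Independent sets of U(7,9) are all subsets of size <= 7.
Count = (9 choose 0) + (9 choose 1) + (9 choose 2) + (9 choose 3) + (9 choose 4) + (9 choose 5) + (9 choose 6) + (9 choose 7)
     = 1 + 9 + 36 + 84 + 126 + 126 + 84 + 36
     = 502.

502


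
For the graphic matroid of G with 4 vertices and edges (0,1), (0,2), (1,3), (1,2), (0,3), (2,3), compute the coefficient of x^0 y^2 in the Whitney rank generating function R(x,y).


R(x,y) = sum over A in 2^E of x^(r(E)-r(A)) * y^(|A|-r(A)).
G has 4 vertices, 6 edges. r(E) = 3.
Enumerate all 2^6 = 64 subsets.
Count subsets with r(E)-r(A)=0 and |A|-r(A)=2: 6.

6


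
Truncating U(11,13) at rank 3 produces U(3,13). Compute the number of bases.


Truncating U(11,13) to rank 3 gives U(3,13).
Bases of U(3,13) are all 3-element subsets of 13 elements.
Number of bases = C(13,3) = 13! / (3! * 10!) = 286.

286


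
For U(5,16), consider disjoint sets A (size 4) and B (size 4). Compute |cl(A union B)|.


|A union B| = 4 + 4 = 8 (disjoint).
In U(5,16), cl(S) = S if |S| < 5, else cl(S) = E.
Since 8 >= 5, cl(A union B) = E.
|cl(A union B)| = 16.

16


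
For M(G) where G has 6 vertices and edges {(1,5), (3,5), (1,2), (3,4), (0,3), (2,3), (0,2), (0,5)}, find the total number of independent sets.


An independent set in a graphic matroid is an acyclic edge subset.
G has 6 vertices and 8 edges.
Enumerate all 2^8 = 256 subsets, checking for acyclicity.
Total independent sets = 172.

172


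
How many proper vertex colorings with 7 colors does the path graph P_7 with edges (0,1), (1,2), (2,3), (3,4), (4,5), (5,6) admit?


P(P_7, k) = k * (k-1)^(6).
P(7) = 7 * 6^6 = 7 * 46656 = 326592.

326592


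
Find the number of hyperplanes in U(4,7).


Hyperplanes of U(4,7) are flats of rank 3.
In a uniform matroid, these are exactly the (3)-element subsets.
Count = C(7,3) = 7! / (3! * 4!) = 35.

35


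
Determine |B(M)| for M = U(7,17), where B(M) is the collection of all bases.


Bases of U(7,17) are all 7-element subsets of the 17-element ground set.
Number of bases = C(17,7).
C(17,7) = 17! / (7! * 10!) = 19448.

19448


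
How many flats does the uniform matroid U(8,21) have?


Flats of U(8,21): every subset of size < 8 is a flat, plus E itself.
Count = C(21,0) + C(21,1) + C(21,2) + C(21,3) + C(21,4) + C(21,5) + C(21,6) + C(21,7) + 1
     = 1 + 21 + 210 + 1330 + 5985 + 20349 + 54264 + 116280 + 1
     = 198441.

198441


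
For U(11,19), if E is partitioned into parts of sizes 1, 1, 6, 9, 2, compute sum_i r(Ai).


r(Ai) = min(|Ai|, 11) for each part.
Sum = min(1,11) + min(1,11) + min(6,11) + min(9,11) + min(2,11)
    = 1 + 1 + 6 + 9 + 2
    = 19.

19


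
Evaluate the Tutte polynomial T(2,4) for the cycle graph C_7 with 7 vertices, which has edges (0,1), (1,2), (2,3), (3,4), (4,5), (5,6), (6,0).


T(C_7; x,y) = x + x^2 + ... + x^(6) + y.
T(2,4) = 2^1 + 2^2 + 2^3 + 2^4 + 2^5 + 2^6 + 4
= 2 + 4 + 8 + 16 + 32 + 64 + 4
= 130.

130


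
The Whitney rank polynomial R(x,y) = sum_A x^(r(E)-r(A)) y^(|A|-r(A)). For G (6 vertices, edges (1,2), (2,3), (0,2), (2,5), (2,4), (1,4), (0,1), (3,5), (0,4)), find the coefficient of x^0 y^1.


R(x,y) = sum over A in 2^E of x^(r(E)-r(A)) * y^(|A|-r(A)).
G has 6 vertices, 9 edges. r(E) = 5.
Enumerate all 2^9 = 512 subsets.
Count subsets with r(E)-r(A)=0 and |A|-r(A)=1: 61.

61


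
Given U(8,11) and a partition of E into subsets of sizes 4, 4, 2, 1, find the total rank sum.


r(Ai) = min(|Ai|, 8) for each part.
Sum = min(4,8) + min(4,8) + min(2,8) + min(1,8)
    = 4 + 4 + 2 + 1
    = 11.

11


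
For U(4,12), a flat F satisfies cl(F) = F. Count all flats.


Flats of U(4,12): every subset of size < 4 is a flat, plus E itself.
Count = (12 choose 0) + (12 choose 1) + (12 choose 2) + (12 choose 3) + 1
     = 1 + 12 + 66 + 220 + 1
     = 300.

300


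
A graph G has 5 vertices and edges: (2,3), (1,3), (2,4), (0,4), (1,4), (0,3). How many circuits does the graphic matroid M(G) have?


A circuit in a graphic matroid = edge set of a simple cycle.
G has 5 vertices and 6 edges.
Enumerating all minimal edge subsets forming cycles...
Total circuits found: 3.

3


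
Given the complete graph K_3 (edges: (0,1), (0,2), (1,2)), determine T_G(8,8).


T(K_3; x,y) = x^2 + x + y.
T(8,8) = 64 + 8 + 8 = 80.

80


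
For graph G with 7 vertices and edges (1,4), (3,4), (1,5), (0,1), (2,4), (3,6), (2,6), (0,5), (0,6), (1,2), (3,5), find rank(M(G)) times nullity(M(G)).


r(M) = |V| - c = 7 - 1 = 6.
nullity = |E| - r(M) = 11 - 6 = 5.
Product = 6 * 5 = 30.

30


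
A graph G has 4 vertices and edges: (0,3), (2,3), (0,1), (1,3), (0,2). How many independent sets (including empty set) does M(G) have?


An independent set in a graphic matroid is an acyclic edge subset.
G has 4 vertices and 5 edges.
Enumerate all 2^5 = 32 subsets, checking for acyclicity.
Total independent sets = 24.

24


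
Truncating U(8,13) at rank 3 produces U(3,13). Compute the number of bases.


Truncating U(8,13) to rank 3 gives U(3,13).
Bases of U(3,13) are all 3-element subsets of 13 elements.
Number of bases = (13 choose 3) = 286.

286


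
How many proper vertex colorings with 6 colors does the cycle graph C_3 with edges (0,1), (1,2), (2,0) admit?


P(C_3, k) = (k-1)^3 + (-1)^3*(k-1).
P(6) = (5)^3 - 5
= 125 - 5 = 120.

120


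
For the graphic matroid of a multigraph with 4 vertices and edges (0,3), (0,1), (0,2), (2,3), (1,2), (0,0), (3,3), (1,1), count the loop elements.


In a graphic matroid, a loop is a self-loop edge (u,u) with rank 0.
Examining all 8 edges for self-loops...
Self-loops found: (0,0), (3,3), (1,1)
Number of loops = 3.

3


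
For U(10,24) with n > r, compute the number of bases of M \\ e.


Deleting e from U(10,24) gives U(10,23) since n > r.
Bases of U(10,23) = (23 choose 10) = 1144066.

1144066


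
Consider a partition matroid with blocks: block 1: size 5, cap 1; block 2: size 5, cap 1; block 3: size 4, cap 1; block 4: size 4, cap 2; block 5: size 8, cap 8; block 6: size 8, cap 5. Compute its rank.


Rank of a partition matroid = sum of min(|Si|, ci) for each block.
= min(5,1) + min(5,1) + min(4,1) + min(4,2) + min(8,8) + min(8,5)
= 1 + 1 + 1 + 2 + 8 + 5
= 18.

18


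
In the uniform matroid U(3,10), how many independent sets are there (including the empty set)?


Independent sets of U(3,10) are all subsets of size <= 3.
Count = C(10,0) + C(10,1) + C(10,2) + C(10,3)
     = 1 + 10 + 45 + 120
     = 176.

176


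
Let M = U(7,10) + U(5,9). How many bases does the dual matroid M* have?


(M1+M2)* = M1* + M2*.
M1* = U(3,10), bases: C(10,3) = 120.
M2* = U(4,9), bases: C(9,4) = 126.
|B(M*)| = 120 * 126 = 15120.

15120


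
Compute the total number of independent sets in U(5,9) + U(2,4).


For a direct sum, |I(M1+M2)| = |I(M1)| * |I(M2)|.
|I(U(5,9))| = sum C(9,k) for k=0..5 = 382.
|I(U(2,4))| = sum C(4,k) for k=0..2 = 11.
Total = 382 * 11 = 4202.

4202


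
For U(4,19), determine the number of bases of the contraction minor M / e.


Contracting e from U(4,19) gives U(3,18).
Bases of U(3,18) = C(18,3) = (18 * 17 * 16) / (1 * 2 * 3) = 816.

816


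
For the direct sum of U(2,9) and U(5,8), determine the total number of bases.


Bases of a direct sum M1 + M2: |B| = |B(M1)| * |B(M2)|.
|B(U(2,9))| = C(9,2) = 36.
|B(U(5,8))| = C(8,5) = 56.
Total bases = 36 * 56 = 2016.

2016


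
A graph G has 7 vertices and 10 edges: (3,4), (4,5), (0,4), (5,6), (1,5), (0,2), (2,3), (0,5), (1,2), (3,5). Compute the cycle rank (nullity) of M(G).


Cycle rank (nullity) = |E| - r(M) = |E| - (|V| - c).
|E| = 10, |V| = 7, c = 1.
Nullity = 10 - (7 - 1) = 10 - 6 = 4.

4


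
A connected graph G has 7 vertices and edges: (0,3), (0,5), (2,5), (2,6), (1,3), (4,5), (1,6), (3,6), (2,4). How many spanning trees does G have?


By Kirchhoff's matrix tree theorem, the number of spanning trees equals
the determinant of any cofactor of the Laplacian matrix L.
G has 7 vertices and 9 edges.
Computing the (6 x 6) cofactor determinant gives 39.

39


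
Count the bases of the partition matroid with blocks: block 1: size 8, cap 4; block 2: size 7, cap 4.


A basis picks exactly ci elements from block i.
Number of bases = product of C(|Si|, ci).
= C(8,4) * C(7,4)
= 70 * 35
= 2450.

2450


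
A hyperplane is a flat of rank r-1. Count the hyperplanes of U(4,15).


Hyperplanes of U(4,15) are flats of rank 3.
In a uniform matroid, these are exactly the (3)-element subsets.
Count = (15 choose 3) = 455.

455


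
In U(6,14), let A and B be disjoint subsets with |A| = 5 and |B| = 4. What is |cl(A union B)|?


|A union B| = 5 + 4 = 9 (disjoint).
In U(6,14), cl(S) = S if |S| < 6, else cl(S) = E.
Since 9 >= 6, cl(A union B) = E.
|cl(A union B)| = 14.

14


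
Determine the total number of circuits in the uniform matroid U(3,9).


In U(3,9), circuits are the (4)-element subsets.
Any set of 4 elements is dependent, and removing any one element gives
an independent set of size 3, so it is a minimal dependent set.
Number of circuits = C(9,4) = (9 * 8 * 7 * 6) / (1 * 2 * 3 * 4) = 126.

126


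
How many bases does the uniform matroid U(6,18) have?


Bases of U(6,18) are all 6-element subsets of the 18-element ground set.
Number of bases = C(18,6).
C(18,6) = 18564.

18564


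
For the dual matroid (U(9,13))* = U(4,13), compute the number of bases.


The dual of U(r,n) is U(n-r, n) = U(4,13).
Bases of U(4,13) are all (4)-element subsets.
|B(M*)| = (13 choose 4) = 715.

715


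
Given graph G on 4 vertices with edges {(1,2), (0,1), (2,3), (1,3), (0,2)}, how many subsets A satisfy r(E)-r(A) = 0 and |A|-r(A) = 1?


R(x,y) = sum over A in 2^E of x^(r(E)-r(A)) * y^(|A|-r(A)).
G has 4 vertices, 5 edges. r(E) = 3.
Enumerate all 2^5 = 32 subsets.
Count subsets with r(E)-r(A)=0 and |A|-r(A)=1: 5.

5


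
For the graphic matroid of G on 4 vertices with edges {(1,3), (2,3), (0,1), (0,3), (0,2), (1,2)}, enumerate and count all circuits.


A circuit in a graphic matroid = edge set of a simple cycle.
G has 4 vertices and 6 edges.
Enumerating all minimal edge subsets forming cycles...
Total circuits found: 7.

7


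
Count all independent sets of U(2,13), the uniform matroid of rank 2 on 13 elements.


Independent sets of U(2,13) are all subsets of size <= 2.
Count = C(13,0) + C(13,1) + C(13,2)
     = 1 + 13 + 78
     = 92.

92


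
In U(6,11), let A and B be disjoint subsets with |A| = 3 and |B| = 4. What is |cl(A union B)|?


|A union B| = 3 + 4 = 7 (disjoint).
In U(6,11), cl(S) = S if |S| < 6, else cl(S) = E.
Since 7 >= 6, cl(A union B) = E.
|cl(A union B)| = 11.

11


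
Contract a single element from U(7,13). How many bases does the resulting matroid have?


Contracting e from U(7,13) gives U(6,12).
Bases of U(6,12) = (12 choose 6) = 924.

924


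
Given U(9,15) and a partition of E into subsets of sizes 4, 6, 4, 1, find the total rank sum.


r(Ai) = min(|Ai|, 9) for each part.
Sum = min(4,9) + min(6,9) + min(4,9) + min(1,9)
    = 4 + 6 + 4 + 1
    = 15.

15


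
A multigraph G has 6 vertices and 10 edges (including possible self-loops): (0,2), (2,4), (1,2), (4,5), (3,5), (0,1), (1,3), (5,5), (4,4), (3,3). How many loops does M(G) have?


In a graphic matroid, a loop is a self-loop edge (u,u) with rank 0.
Examining all 10 edges for self-loops...
Self-loops found: (5,5), (4,4), (3,3)
Number of loops = 3.

3


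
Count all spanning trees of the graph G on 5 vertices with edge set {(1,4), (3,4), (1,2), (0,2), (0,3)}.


By Kirchhoff's matrix tree theorem, the number of spanning trees equals
the determinant of any cofactor of the Laplacian matrix L.
G has 5 vertices and 5 edges.
Computing the (4 x 4) cofactor determinant gives 5.

5


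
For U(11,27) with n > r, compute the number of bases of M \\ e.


Deleting e from U(11,27) gives U(11,26) since n > r.
Bases of U(11,26) = (26 choose 11) = 7726160.

7726160


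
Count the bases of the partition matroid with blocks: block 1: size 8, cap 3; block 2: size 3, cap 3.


A basis picks exactly ci elements from block i.
Number of bases = product of C(|Si|, ci).
= C(8,3) * C(3,3)
= 56 * 1
= 56.

56


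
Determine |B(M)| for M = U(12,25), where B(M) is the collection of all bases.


Bases of U(12,25) are all 12-element subsets of the 25-element ground set.
Number of bases = C(25,12).
C(25,12) = 5200300.

5200300


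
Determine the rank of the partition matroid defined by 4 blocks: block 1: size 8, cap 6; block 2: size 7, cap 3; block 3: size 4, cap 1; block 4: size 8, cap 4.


Rank of a partition matroid = sum of min(|Si|, ci) for each block.
= min(8,6) + min(7,3) + min(4,1) + min(8,4)
= 6 + 3 + 1 + 4
= 14.

14


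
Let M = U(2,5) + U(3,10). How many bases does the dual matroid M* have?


(M1+M2)* = M1* + M2*.
M1* = U(3,5), bases: C(5,3) = 10.
M2* = U(7,10), bases: C(10,7) = 120.
|B(M*)| = 10 * 120 = 1200.

1200


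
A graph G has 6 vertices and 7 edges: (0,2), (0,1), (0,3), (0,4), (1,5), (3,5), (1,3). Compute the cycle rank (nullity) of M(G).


Cycle rank (nullity) = |E| - r(M) = |E| - (|V| - c).
|E| = 7, |V| = 6, c = 1.
Nullity = 7 - (6 - 1) = 7 - 5 = 2.

2


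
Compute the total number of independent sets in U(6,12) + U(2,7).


For a direct sum, |I(M1+M2)| = |I(M1)| * |I(M2)|.
|I(U(6,12))| = sum C(12,k) for k=0..6 = 2510.
|I(U(2,7))| = sum C(7,k) for k=0..2 = 29.
Total = 2510 * 29 = 72790.

72790


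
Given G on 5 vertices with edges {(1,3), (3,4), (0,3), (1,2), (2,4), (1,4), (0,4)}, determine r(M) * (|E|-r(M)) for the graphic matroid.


r(M) = |V| - c = 5 - 1 = 4.
nullity = |E| - r(M) = 7 - 4 = 3.
Product = 4 * 3 = 12.

12


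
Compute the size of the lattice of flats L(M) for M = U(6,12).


Flats of U(6,12): every subset of size < 6 is a flat, plus E itself.
Count = C(12,0) + C(12,1) + C(12,2) + C(12,3) + C(12,4) + C(12,5) + 1
     = 1 + 12 + 66 + 220 + 495 + 792 + 1
     = 1587.

1587


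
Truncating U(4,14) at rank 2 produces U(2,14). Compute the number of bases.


Truncating U(4,14) to rank 2 gives U(2,14).
Bases of U(2,14) are all 2-element subsets of 14 elements.
Number of bases = (14 choose 2) = 91.

91


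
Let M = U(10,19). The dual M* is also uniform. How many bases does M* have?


The dual of U(r,n) is U(n-r, n) = U(9,19).
Bases of U(9,19) are all (9)-element subsets.
|B(M*)| = C(19,9) = 92378.

92378


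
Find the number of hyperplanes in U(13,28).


Hyperplanes of U(13,28) are flats of rank 12.
In a uniform matroid, these are exactly the (12)-element subsets.
Count = C(28,12) = 28! / (12! * 16!) = 30421755.

30421755


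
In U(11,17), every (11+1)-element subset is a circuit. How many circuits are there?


In U(11,17), circuits are the (12)-element subsets.
Any set of 12 elements is dependent, and removing any one element gives
an independent set of size 11, so it is a minimal dependent set.
Number of circuits = (17 choose 12) = 6188.

6188


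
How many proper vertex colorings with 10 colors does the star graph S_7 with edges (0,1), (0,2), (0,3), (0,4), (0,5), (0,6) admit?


P(tree, k) = k * (k-1)^(6) for any tree on 7 vertices.
P(10) = 10 * 9^6 = 10 * 531441 = 5314410.

5314410


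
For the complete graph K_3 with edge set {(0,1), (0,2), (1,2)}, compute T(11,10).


T(K_3; x,y) = x^2 + x + y.
T(11,10) = 121 + 11 + 10 = 142.

142


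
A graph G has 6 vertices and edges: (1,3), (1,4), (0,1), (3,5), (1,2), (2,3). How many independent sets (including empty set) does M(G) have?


An independent set in a graphic matroid is an acyclic edge subset.
G has 6 vertices and 6 edges.
Enumerate all 2^6 = 64 subsets, checking for acyclicity.
Total independent sets = 56.

56


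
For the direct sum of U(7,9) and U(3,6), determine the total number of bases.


Bases of a direct sum M1 + M2: |B| = |B(M1)| * |B(M2)|.
|B(U(7,9))| = C(9,7) = 36.
|B(U(3,6))| = C(6,3) = 20.
Total bases = 36 * 20 = 720.

720


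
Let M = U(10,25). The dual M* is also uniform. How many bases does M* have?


The dual of U(r,n) is U(n-r, n) = U(15,25).
Bases of U(15,25) are all (15)-element subsets.
|B(M*)| = C(25,15) = 3268760.

3268760


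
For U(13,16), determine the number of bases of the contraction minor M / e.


Contracting e from U(13,16) gives U(12,15).
Bases of U(12,15) = C(15,12) = 455.

455


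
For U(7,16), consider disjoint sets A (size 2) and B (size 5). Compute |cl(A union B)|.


|A union B| = 2 + 5 = 7 (disjoint).
In U(7,16), cl(S) = S if |S| < 7, else cl(S) = E.
Since 7 >= 7, cl(A union B) = E.
|cl(A union B)| = 16.

16


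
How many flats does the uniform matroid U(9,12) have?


Flats of U(9,12): every subset of size < 9 is a flat, plus E itself.
Count = (12 choose 0) + (12 choose 1) + (12 choose 2) + (12 choose 3) + (12 choose 4) + (12 choose 5) + (12 choose 6) + (12 choose 7) + (12 choose 8) + 1
     = 1 + 12 + 66 + 220 + 495 + 792 + 924 + 792 + 495 + 1
     = 3798.

3798


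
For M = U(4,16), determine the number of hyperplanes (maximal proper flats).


Hyperplanes of U(4,16) are flats of rank 3.
In a uniform matroid, these are exactly the (3)-element subsets.
Count = (16 choose 3) = 560.

560


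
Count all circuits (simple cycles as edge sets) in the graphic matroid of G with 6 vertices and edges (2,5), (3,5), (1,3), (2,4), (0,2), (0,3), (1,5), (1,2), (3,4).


A circuit in a graphic matroid = edge set of a simple cycle.
G has 6 vertices and 9 edges.
Enumerating all minimal edge subsets forming cycles...
Total circuits found: 12.

12


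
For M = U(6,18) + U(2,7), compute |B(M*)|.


(M1+M2)* = M1* + M2*.
M1* = U(12,18), bases: C(18,12) = 18564.
M2* = U(5,7), bases: C(7,5) = 21.
|B(M*)| = 18564 * 21 = 389844.

389844


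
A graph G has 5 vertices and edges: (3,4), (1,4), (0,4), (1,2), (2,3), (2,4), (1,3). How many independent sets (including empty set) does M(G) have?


An independent set in a graphic matroid is an acyclic edge subset.
G has 5 vertices and 7 edges.
Enumerate all 2^7 = 128 subsets, checking for acyclicity.
Total independent sets = 76.

76


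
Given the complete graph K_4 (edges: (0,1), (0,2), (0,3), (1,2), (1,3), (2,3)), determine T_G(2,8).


T(K_4; x,y) = x^3 + 3x^2 + 4xy + 2x + y^3 + 3y^2 + 2y.
Substituting x=2, y=8:
= 8 + 12 + 64 + 4 + 512 + 192 + 16
= 808.

808


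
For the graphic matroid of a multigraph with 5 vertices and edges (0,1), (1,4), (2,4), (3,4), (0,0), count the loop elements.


In a graphic matroid, a loop is a self-loop edge (u,u) with rank 0.
Examining all 5 edges for self-loops...
Self-loops found: (0,0)
Number of loops = 1.

1


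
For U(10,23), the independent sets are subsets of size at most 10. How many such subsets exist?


Independent sets of U(10,23) are all subsets of size <= 10.
Count = C(23,0) + C(23,1) + C(23,2) + C(23,3) + C(23,4) + C(23,5) + C(23,6) + C(23,7) + C(23,8) + C(23,9) + C(23,10)
     = 1 + 23 + 253 + 1771 + 8855 + 33649 + 100947 + 245157 + 490314 + 817190 + 1144066
     = 2842226.

2842226


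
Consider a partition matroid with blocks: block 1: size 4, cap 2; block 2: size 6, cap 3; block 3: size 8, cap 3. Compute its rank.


Rank of a partition matroid = sum of min(|Si|, ci) for each block.
= min(4,2) + min(6,3) + min(8,3)
= 2 + 3 + 3
= 8.

8


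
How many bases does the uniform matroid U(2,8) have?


Bases of U(2,8) are all 2-element subsets of the 8-element ground set.
Number of bases = C(8,2).
(8 choose 2) = 28.

28


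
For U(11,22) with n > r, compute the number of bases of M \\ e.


Deleting e from U(11,22) gives U(11,21) since n > r.
Bases of U(11,21) = (21 choose 11) = 352716.

352716


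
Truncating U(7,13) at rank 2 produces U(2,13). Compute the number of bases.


Truncating U(7,13) to rank 2 gives U(2,13).
Bases of U(2,13) are all 2-element subsets of 13 elements.
Number of bases = C(13,2) = (13 * 12) / (1 * 2) = 78.

78


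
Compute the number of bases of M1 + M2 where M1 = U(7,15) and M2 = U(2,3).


Bases of a direct sum M1 + M2: |B| = |B(M1)| * |B(M2)|.
|B(U(7,15))| = C(15,7) = 6435.
|B(U(2,3))| = C(3,2) = 3.
Total bases = 6435 * 3 = 19305.

19305


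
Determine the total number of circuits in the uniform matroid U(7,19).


In U(7,19), circuits are the (8)-element subsets.
Any set of 8 elements is dependent, and removing any one element gives
an independent set of size 7, so it is a minimal dependent set.
Number of circuits = C(19,8) = 75582.

75582


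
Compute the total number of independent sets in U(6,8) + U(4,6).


For a direct sum, |I(M1+M2)| = |I(M1)| * |I(M2)|.
|I(U(6,8))| = sum C(8,k) for k=0..6 = 247.
|I(U(4,6))| = sum C(6,k) for k=0..4 = 57.
Total = 247 * 57 = 14079.

14079


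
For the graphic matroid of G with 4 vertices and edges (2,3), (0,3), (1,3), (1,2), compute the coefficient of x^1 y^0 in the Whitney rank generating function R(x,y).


R(x,y) = sum over A in 2^E of x^(r(E)-r(A)) * y^(|A|-r(A)).
G has 4 vertices, 4 edges. r(E) = 3.
Enumerate all 2^4 = 16 subsets.
Count subsets with r(E)-r(A)=1 and |A|-r(A)=0: 6.

6


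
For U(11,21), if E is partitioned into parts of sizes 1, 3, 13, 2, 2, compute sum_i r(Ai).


r(Ai) = min(|Ai|, 11) for each part.
Sum = min(1,11) + min(3,11) + min(13,11) + min(2,11) + min(2,11)
    = 1 + 3 + 11 + 2 + 2
    = 19.

19


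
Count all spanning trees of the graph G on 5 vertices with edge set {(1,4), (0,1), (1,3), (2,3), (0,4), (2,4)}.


By Kirchhoff's matrix tree theorem, the number of spanning trees equals
the determinant of any cofactor of the Laplacian matrix L.
G has 5 vertices and 6 edges.
Computing the (4 x 4) cofactor determinant gives 11.

11


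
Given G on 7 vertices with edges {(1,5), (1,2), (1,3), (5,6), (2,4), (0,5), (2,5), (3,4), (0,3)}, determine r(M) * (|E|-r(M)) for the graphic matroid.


r(M) = |V| - c = 7 - 1 = 6.
nullity = |E| - r(M) = 9 - 6 = 3.
Product = 6 * 3 = 18.

18


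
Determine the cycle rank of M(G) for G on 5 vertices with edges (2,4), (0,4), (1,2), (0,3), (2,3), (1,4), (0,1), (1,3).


Cycle rank (nullity) = |E| - r(M) = |E| - (|V| - c).
|E| = 8, |V| = 5, c = 1.
Nullity = 8 - (5 - 1) = 8 - 4 = 4.

4


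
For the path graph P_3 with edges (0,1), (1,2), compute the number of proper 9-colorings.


P(P_3, k) = k * (k-1)^(2).
P(9) = 9 * 8^2 = 9 * 64 = 576.

576


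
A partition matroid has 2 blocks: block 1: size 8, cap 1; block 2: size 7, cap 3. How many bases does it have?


A basis picks exactly ci elements from block i.
Number of bases = product of C(|Si|, ci).
= C(8,1) * C(7,3)
= 8 * 35
= 280.

280


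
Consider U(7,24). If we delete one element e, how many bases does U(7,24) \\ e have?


Deleting e from U(7,24) gives U(7,23) since n > r.
Bases of U(7,23) = C(23,7) = 23! / (7! * 16!) = 245157.

245157


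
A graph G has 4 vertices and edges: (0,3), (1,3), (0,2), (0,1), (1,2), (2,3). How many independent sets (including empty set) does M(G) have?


An independent set in a graphic matroid is an acyclic edge subset.
G has 4 vertices and 6 edges.
Enumerate all 2^6 = 64 subsets, checking for acyclicity.
Total independent sets = 38.

38


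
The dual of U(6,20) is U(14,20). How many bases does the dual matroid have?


The dual of U(r,n) is U(n-r, n) = U(14,20).
Bases of U(14,20) are all (14)-element subsets.
|B(M*)| = (20 choose 14) = 38760.

38760


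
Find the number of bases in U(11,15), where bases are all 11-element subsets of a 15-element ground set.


Bases of U(11,15) are all 11-element subsets of the 15-element ground set.
Number of bases = C(15,11).
(15 choose 11) = 1365.

1365


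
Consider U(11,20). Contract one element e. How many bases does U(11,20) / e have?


Contracting e from U(11,20) gives U(10,19).
Bases of U(10,19) = C(19,10) = 19! / (10! * 9!) = 92378.

92378


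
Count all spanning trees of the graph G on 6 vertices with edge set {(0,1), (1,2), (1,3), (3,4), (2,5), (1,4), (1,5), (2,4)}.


By Kirchhoff's matrix tree theorem, the number of spanning trees equals
the determinant of any cofactor of the Laplacian matrix L.
G has 6 vertices and 8 edges.
Computing the (5 x 5) cofactor determinant gives 21.

21


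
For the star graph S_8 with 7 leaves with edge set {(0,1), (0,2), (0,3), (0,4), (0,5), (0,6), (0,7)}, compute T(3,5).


A star on 8 vertices is a tree with 7 edges.
T(x,y) = x^(7) for any tree.
T(3,5) = 3^7 = 2187.

2187


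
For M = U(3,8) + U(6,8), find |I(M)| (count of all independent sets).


For a direct sum, |I(M1+M2)| = |I(M1)| * |I(M2)|.
|I(U(3,8))| = sum C(8,k) for k=0..3 = 93.
|I(U(6,8))| = sum C(8,k) for k=0..6 = 247.
Total = 93 * 247 = 22971.

22971


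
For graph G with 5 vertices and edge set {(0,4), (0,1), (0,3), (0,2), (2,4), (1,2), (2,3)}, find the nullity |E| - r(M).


Cycle rank (nullity) = |E| - r(M) = |E| - (|V| - c).
|E| = 7, |V| = 5, c = 1.
Nullity = 7 - (5 - 1) = 7 - 4 = 3.

3


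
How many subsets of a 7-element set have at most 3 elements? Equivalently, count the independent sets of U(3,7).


Independent sets of U(3,7) are all subsets of size <= 3.
Count = (7 choose 0) + (7 choose 1) + (7 choose 2) + (7 choose 3)
     = 1 + 7 + 21 + 35
     = 64.

64


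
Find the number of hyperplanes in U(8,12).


Hyperplanes of U(8,12) are flats of rank 7.
In a uniform matroid, these are exactly the (7)-element subsets.
Count = C(12,7) = 12! / (7! * 5!) = 792.

792


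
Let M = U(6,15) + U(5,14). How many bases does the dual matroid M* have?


(M1+M2)* = M1* + M2*.
M1* = U(9,15), bases: C(15,9) = 5005.
M2* = U(9,14), bases: C(14,9) = 2002.
|B(M*)| = 5005 * 2002 = 10020010.

10020010


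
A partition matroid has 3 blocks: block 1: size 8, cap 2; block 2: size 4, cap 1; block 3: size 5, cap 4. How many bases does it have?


A basis picks exactly ci elements from block i.
Number of bases = product of C(|Si|, ci).
= C(8,2) * C(4,1) * C(5,4)
= 28 * 4 * 5
= 560.

560


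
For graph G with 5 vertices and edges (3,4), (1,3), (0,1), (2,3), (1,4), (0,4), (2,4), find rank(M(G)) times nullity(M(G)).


r(M) = |V| - c = 5 - 1 = 4.
nullity = |E| - r(M) = 7 - 4 = 3.
Product = 4 * 3 = 12.

12


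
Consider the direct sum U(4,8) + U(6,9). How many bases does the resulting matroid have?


Bases of a direct sum M1 + M2: |B| = |B(M1)| * |B(M2)|.
|B(U(4,8))| = C(8,4) = 70.
|B(U(6,9))| = C(9,6) = 84.
Total bases = 70 * 84 = 5880.

5880


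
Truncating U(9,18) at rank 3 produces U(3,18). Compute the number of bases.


Truncating U(9,18) to rank 3 gives U(3,18).
Bases of U(3,18) are all 3-element subsets of 18 elements.
Number of bases = (18 choose 3) = 816.

816


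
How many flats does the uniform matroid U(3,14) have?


Flats of U(3,14): every subset of size < 3 is a flat, plus E itself.
Count = (14 choose 0) + (14 choose 1) + (14 choose 2) + 1
     = 1 + 14 + 91 + 1
     = 107.

107


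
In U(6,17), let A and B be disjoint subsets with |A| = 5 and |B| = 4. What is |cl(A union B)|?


|A union B| = 5 + 4 = 9 (disjoint).
In U(6,17), cl(S) = S if |S| < 6, else cl(S) = E.
Since 9 >= 6, cl(A union B) = E.
|cl(A union B)| = 17.

17


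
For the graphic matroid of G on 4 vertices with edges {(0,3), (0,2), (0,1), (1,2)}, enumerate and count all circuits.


A circuit in a graphic matroid = edge set of a simple cycle.
G has 4 vertices and 4 edges.
Enumerating all minimal edge subsets forming cycles...
Total circuits found: 1.

1


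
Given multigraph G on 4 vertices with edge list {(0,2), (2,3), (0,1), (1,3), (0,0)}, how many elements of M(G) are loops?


In a graphic matroid, a loop is a self-loop edge (u,u) with rank 0.
Examining all 5 edges for self-loops...
Self-loops found: (0,0)
Number of loops = 1.

1


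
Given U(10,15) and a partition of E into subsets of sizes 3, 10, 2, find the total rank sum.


r(Ai) = min(|Ai|, 10) for each part.
Sum = min(3,10) + min(10,10) + min(2,10)
    = 3 + 10 + 2
    = 15.

15


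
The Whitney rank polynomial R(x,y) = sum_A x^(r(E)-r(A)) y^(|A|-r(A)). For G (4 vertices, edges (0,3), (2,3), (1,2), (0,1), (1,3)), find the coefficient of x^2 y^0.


R(x,y) = sum over A in 2^E of x^(r(E)-r(A)) * y^(|A|-r(A)).
G has 4 vertices, 5 edges. r(E) = 3.
Enumerate all 2^5 = 32 subsets.
Count subsets with r(E)-r(A)=2 and |A|-r(A)=0: 5.

5


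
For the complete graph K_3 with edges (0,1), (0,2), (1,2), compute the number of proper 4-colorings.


P(K_3, k) = k(k-1)(k-2)...(k-2).
P(4) = (4) * (3) * (2) = 24.

24


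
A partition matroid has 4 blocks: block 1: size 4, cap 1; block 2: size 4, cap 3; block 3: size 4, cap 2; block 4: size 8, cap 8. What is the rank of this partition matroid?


Rank of a partition matroid = sum of min(|Si|, ci) for each block.
= min(4,1) + min(4,3) + min(4,2) + min(8,8)
= 1 + 3 + 2 + 8
= 14.

14


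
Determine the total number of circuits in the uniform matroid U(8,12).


In U(8,12), circuits are the (9)-element subsets.
Any set of 9 elements is dependent, and removing any one element gives
an independent set of size 8, so it is a minimal dependent set.
Number of circuits = (12 choose 9) = 220.

220


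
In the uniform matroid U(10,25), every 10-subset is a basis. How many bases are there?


Bases of U(10,25) are all 10-element subsets of the 25-element ground set.
Number of bases = C(25,10).
C(25,10) = 3268760.

3268760


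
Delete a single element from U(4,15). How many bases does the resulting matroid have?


Deleting e from U(4,15) gives U(4,14) since n > r.
Bases of U(4,14) = C(14,4) = (14 * 13 * 12 * 11) / (1 * 2 * 3 * 4) = 1001.

1001


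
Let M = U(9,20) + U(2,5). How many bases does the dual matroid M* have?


(M1+M2)* = M1* + M2*.
M1* = U(11,20), bases: C(20,11) = 167960.
M2* = U(3,5), bases: C(5,3) = 10.
|B(M*)| = 167960 * 10 = 1679600.

1679600


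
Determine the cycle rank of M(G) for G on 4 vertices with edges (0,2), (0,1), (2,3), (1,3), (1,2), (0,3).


Cycle rank (nullity) = |E| - r(M) = |E| - (|V| - c).
|E| = 6, |V| = 4, c = 1.
Nullity = 6 - (4 - 1) = 6 - 3 = 3.

3


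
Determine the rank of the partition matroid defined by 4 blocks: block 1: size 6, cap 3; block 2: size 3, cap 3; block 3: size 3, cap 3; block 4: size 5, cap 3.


Rank of a partition matroid = sum of min(|Si|, ci) for each block.
= min(6,3) + min(3,3) + min(3,3) + min(5,3)
= 3 + 3 + 3 + 3
= 12.

12


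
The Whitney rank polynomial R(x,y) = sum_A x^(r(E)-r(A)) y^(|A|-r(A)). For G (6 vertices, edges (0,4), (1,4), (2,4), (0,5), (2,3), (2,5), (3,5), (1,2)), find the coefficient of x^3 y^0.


R(x,y) = sum over A in 2^E of x^(r(E)-r(A)) * y^(|A|-r(A)).
G has 6 vertices, 8 edges. r(E) = 5.
Enumerate all 2^8 = 256 subsets.
Count subsets with r(E)-r(A)=3 and |A|-r(A)=0: 28.

28


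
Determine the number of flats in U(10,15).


Flats of U(10,15): every subset of size < 10 is a flat, plus E itself.
Count = C(15,0) + C(15,1) + C(15,2) + C(15,3) + C(15,4) + C(15,5) + C(15,6) + C(15,7) + C(15,8) + C(15,9) + 1
     = 1 + 15 + 105 + 455 + 1365 + 3003 + 5005 + 6435 + 6435 + 5005 + 1
     = 27825.

27825


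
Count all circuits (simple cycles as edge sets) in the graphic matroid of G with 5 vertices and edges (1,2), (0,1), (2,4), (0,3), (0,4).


A circuit in a graphic matroid = edge set of a simple cycle.
G has 5 vertices and 5 edges.
Enumerating all minimal edge subsets forming cycles...
Total circuits found: 1.

1


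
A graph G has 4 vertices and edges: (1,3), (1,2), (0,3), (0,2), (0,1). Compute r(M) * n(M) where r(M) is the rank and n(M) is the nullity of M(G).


r(M) = |V| - c = 4 - 1 = 3.
nullity = |E| - r(M) = 5 - 3 = 2.
Product = 3 * 2 = 6.

6


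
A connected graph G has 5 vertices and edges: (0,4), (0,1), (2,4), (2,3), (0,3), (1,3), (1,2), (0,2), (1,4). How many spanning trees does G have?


By Kirchhoff's matrix tree theorem, the number of spanning trees equals
the determinant of any cofactor of the Laplacian matrix L.
G has 5 vertices and 9 edges.
Computing the (4 x 4) cofactor determinant gives 75.

75


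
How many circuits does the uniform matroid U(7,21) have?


In U(7,21), circuits are the (8)-element subsets.
Any set of 8 elements is dependent, and removing any one element gives
an independent set of size 7, so it is a minimal dependent set.
Number of circuits = (21 choose 8) = 203490.

203490
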